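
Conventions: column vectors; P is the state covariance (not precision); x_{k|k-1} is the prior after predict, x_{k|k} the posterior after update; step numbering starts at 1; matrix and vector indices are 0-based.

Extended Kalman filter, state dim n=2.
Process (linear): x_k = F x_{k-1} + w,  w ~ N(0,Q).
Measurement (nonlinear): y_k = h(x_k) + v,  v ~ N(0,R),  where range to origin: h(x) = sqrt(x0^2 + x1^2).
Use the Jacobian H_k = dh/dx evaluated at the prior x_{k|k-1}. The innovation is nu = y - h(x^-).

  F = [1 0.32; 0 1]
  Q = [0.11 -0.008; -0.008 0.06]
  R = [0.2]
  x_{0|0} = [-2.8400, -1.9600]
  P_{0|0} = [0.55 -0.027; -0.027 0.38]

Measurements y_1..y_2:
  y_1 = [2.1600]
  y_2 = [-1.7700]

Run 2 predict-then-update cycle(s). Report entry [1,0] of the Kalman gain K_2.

K[1,0] = -0.3389

step 1: x^-=[-3.4672, -1.9600]  P^-=[0.6816 0.0866; 0.0866 0.4400]  H_jac=[-0.8705 -0.4921]  S=[0.8973]  K=[-0.7088; -0.3253]  nu=[-1.8228]  x^+=[-2.1752, -1.3670]  P^+=[0.2308 -0.1203; -0.1203 0.3450]
step 2: x^-=[-2.6126, -1.3670]  P^-=[0.2992 -0.0179; -0.0179 0.4050]  H_jac=[-0.8860 -0.4636]  S=[0.5072]  K=[-0.5063; -0.3389]  nu=[-4.7186]  x^+=[-0.2237, 0.2323]  P^+=[0.1692 -0.1049; -0.1049 0.3468]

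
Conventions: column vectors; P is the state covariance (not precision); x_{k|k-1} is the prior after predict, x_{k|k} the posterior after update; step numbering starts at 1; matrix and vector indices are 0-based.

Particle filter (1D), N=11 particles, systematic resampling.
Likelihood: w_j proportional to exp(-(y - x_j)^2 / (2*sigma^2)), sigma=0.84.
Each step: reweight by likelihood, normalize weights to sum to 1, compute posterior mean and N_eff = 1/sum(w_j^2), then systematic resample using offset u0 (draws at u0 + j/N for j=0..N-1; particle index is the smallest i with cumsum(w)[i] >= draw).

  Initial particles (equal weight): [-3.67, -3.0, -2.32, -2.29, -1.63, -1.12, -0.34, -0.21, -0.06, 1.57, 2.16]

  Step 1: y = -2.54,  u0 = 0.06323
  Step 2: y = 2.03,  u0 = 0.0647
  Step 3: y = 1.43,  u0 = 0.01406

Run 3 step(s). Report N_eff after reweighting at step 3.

step 1: w=[0.0999, 0.2125, 0.2386, 0.2362, 0.1373, 0.0591, 0.0080, 0.0053, 0.0032, 0.0000, 0.0000]  mean=-2.3925  Neff=5.2555  idx=[0, 1, 1, 2, 2, 2, 3, 3, 4, 4, 5]
step 2: w=[0.0000, 0.0000, 0.0000, 0.0014, 0.0014, 0.0014, 0.0017, 0.0017, 0.0723, 0.0723, 0.8475]  mean=-1.2031  Neff=1.3722  idx=[8, 10, 10, 10, 10, 10, 10, 10, 10, 10, 10]
step 3: w=[0.0130, 0.0987, 0.0987, 0.0987, 0.0987, 0.0987, 0.0987, 0.0987, 0.0987, 0.0987, 0.0987]  mean=-1.1266  Neff=10.2473  idx=[1, 1, 2, 3, 4, 5, 6, 7, 8, 9, 10]

N_eff = 10.2473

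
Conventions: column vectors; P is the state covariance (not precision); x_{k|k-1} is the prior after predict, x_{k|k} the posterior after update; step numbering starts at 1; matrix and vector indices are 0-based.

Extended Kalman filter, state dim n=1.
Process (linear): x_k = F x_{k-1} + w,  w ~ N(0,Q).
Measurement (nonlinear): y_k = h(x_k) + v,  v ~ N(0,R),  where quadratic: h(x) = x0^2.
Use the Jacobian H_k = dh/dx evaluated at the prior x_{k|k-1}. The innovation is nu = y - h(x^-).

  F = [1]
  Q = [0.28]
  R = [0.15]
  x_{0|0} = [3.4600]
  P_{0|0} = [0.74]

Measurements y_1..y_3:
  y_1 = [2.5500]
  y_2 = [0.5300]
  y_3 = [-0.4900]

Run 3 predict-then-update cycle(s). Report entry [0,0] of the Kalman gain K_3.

K[0,0] = 0.3810

step 1: x^-=[3.4600]  P^-=[1.0200]  H_jac=[6.9200]  S=[48.9941]  K=[0.1441]  nu=[-9.4216]  x^+=[2.1027]  P^+=[0.0031]
step 2: x^-=[2.1027]  P^-=[0.2831]  H_jac=[4.2053]  S=[5.1570]  K=[0.2309]  nu=[-3.8912]  x^+=[1.2043]  P^+=[0.0082]
step 3: x^-=[1.2043]  P^-=[0.2882]  H_jac=[2.4086]  S=[1.8221]  K=[0.3810]  nu=[-1.9403]  x^+=[0.4650]  P^+=[0.0237]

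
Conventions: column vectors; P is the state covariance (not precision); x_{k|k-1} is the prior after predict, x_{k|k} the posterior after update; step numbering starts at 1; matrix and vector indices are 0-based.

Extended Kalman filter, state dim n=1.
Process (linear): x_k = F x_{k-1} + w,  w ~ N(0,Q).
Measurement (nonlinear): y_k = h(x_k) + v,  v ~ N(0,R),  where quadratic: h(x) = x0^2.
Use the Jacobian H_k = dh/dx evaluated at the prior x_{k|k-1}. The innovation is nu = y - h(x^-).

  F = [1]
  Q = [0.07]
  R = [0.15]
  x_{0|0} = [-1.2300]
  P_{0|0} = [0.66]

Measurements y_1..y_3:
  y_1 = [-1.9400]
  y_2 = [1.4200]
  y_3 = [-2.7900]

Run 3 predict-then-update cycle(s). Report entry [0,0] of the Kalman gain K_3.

step 1: x^-=[-1.2300]  P^-=[0.7300]  H_jac=[-2.4600]  S=[4.5677]  K=[-0.3932]  nu=[-3.4529]  x^+=[0.1275]  P^+=[0.0240]
step 2: x^-=[0.1275]  P^-=[0.0940]  H_jac=[0.2550]  S=[0.1561]  K=[0.1535]  nu=[1.4037]  x^+=[0.3430]  P^+=[0.0903]
step 3: x^-=[0.3430]  P^-=[0.1603]  H_jac=[0.6861]  S=[0.2254]  K=[0.4878]  nu=[-2.9077]  x^+=[-1.0753]  P^+=[0.1066]

K[0,0] = 0.4878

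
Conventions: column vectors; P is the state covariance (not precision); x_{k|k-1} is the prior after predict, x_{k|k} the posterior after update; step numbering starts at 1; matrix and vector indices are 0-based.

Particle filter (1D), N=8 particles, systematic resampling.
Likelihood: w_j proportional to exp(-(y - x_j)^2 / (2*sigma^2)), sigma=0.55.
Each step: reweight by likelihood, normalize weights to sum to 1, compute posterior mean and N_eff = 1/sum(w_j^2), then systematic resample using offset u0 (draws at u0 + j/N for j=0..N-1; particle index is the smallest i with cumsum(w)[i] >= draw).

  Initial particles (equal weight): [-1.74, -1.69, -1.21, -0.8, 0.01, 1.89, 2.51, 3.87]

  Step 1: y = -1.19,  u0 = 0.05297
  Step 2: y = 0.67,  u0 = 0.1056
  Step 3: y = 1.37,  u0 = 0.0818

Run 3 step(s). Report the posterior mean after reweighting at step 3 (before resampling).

step 1: w=[0.1933, 0.2108, 0.3185, 0.2479, 0.0295, 0.0000, 0.0000, 0.0000]  mean=-1.2760  Neff=4.0722  idx=[0, 0, 1, 2, 2, 2, 3, 3]
step 2: w=[0.0010, 0.0010, 0.0015, 0.0446, 0.0446, 0.0446, 0.4314, 0.4314]  mean=-0.8581  Neff=2.6448  idx=[5, 6, 6, 6, 7, 7, 7, 7]
step 3: w=[0.0057, 0.1420, 0.1420, 0.1420, 0.1420, 0.1420, 0.1420, 0.1420]  mean=-0.8023  Neff=7.0786  idx=[1, 2, 3, 4, 5, 5, 6, 7]

post_mean = -0.8023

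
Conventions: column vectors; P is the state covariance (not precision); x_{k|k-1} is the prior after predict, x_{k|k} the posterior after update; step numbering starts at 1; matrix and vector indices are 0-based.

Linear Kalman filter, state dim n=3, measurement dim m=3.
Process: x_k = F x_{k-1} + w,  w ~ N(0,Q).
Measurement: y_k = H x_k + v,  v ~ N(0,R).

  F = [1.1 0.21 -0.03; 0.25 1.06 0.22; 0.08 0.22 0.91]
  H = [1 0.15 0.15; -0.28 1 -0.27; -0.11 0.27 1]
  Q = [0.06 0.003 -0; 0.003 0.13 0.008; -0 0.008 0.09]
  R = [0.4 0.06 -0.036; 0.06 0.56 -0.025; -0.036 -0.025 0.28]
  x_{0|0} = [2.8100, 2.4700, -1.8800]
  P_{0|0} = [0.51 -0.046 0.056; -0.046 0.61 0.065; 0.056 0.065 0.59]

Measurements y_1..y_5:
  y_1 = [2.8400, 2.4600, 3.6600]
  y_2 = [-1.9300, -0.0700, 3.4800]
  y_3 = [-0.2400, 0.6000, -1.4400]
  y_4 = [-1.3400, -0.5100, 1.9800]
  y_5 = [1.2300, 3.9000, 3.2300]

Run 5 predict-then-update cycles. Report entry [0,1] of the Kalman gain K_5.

K[0,1] = -0.0081

step 1: x^-=[3.6661, 2.9071, -0.9426]  P^-=[0.6788 0.2332 0.1130; 0.2332 0.8879 0.3517; 0.1130 0.3517 0.6439]  S=[1.2329 0.2037 0.2591; 0.2037 1.2447 0.3163; 0.2591 0.3163 1.1481]  K=[0.6121 -0.0832 -0.0270; 0.1950 0.4717 0.3189; 0.0902 -0.0569 0.6281]  nu=[-1.1208, 0.3249, 4.2210]  x^+=[2.8390, 4.1877, 1.5890]  P^+=[0.2353 0.0524 -0.0158; 0.0524 0.2825 -0.0001; -0.0158 -0.0001 0.1723]
step 2: x^-=[3.9547, 5.4983, 2.5944]  P^-=[0.3826 0.1897 0.0268; 0.1897 0.4966 0.1165; 0.0268 0.1165 0.2474]  S=[0.8696 0.2034 0.0758; 0.2034 0.9395 0.1201; 0.0758 0.1201 0.6140]  K=[0.4829 -0.0249 0.0038; 0.2163 0.3562 0.2777; 0.0606 -0.0254 0.4469]  nu=[-7.0986, -3.7605, -0.1639]  x^+=[0.6201, 2.5777, 2.1862]  P^+=[0.1839 0.0631 -0.0125; 0.0631 0.2251 0.0072; -0.0125 0.0072 0.1202]
step 3: x^-=[1.1578, 3.3683, 2.6061]  P^-=[0.3224 0.1769 0.0285; 0.1769 0.4357 0.1013; 0.0285 0.1013 0.2049]  S=[0.8030 0.1984 0.0691; 0.1984 0.8864 0.1012; 0.0691 0.1012 0.5585]  K=[0.4411 -0.0121 0.0207; 0.2169 0.3252 0.2714; 0.0621 -0.0173 0.4058]  nu=[-2.2940, -1.7405, -4.8282]  x^+=[0.0672, 0.9943, 0.5348]  P^+=[0.1667 0.0636 -0.0086; 0.0636 0.2090 0.0106; -0.0086 0.0106 0.1080]
step 4: x^-=[0.2667, 1.1884, 0.7108]  P^-=[0.3009 0.1702 0.0312; 0.1702 0.4182 0.0992; 0.0312 0.0992 0.1959]  S=[0.7796 0.1948 0.0699; 0.1948 0.8718 0.0969; 0.0699 0.0969 0.5466]  K=[0.4244 -0.0089 0.0279; 0.2147 0.3162 0.2703; 0.0651 -0.0154 0.3954]  nu=[-1.8916, -1.4318, 0.9776]  x^+=[-0.4961, 0.5939, 0.9962]  P^+=[0.1598 0.0627 -0.0066; 0.0627 0.2040 0.0119; -0.0066 0.0119 0.1048]
step 5: x^-=[-0.4509, 0.7246, 0.9975]  P^-=[0.2917 0.1667 0.0325; 0.1667 0.4123 0.0989; 0.0325 0.0989 0.1937]  S=[0.7696 0.1927 0.0707; 0.1927 0.8674 0.0957; 0.0707 0.0957 0.5437]  K=[0.4171 -0.0081 0.0307; 0.2129 0.3136 0.2701; 0.0669 -0.0149 0.3928]  nu=[1.4226, 3.3184, 1.9873]  x^+=[0.1764, 2.6051, 1.8238]  P^+=[0.1568 0.0621 -0.0057; 0.0621 0.2024 0.0123; -0.0057 0.0123 0.1040]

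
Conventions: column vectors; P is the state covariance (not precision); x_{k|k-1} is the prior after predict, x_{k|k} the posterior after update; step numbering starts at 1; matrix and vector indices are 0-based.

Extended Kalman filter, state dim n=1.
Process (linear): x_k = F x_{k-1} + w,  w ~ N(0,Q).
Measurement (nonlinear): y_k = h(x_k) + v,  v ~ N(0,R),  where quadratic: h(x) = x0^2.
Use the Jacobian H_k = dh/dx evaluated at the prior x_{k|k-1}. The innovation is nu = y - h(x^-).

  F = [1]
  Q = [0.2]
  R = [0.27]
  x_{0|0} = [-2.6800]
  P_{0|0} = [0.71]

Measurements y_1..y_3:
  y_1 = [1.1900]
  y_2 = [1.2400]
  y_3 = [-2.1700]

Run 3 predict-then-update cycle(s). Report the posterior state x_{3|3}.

step 1: x^-=[-2.6800]  P^-=[0.9100]  H_jac=[-5.3600]  S=[26.4139]  K=[-0.1847]  nu=[-5.9924]  x^+=[-1.5734]  P^+=[0.0093]
step 2: x^-=[-1.5734]  P^-=[0.2093]  H_jac=[-3.1469]  S=[2.3427]  K=[-0.2812]  nu=[-1.2357]  x^+=[-1.2260]  P^+=[0.0241]
step 3: x^-=[-1.2260]  P^-=[0.2241]  H_jac=[-2.4520]  S=[1.6175]  K=[-0.3397]  nu=[-3.6731]  x^+=[0.0219]  P^+=[0.0374]

x_post = [0.0219]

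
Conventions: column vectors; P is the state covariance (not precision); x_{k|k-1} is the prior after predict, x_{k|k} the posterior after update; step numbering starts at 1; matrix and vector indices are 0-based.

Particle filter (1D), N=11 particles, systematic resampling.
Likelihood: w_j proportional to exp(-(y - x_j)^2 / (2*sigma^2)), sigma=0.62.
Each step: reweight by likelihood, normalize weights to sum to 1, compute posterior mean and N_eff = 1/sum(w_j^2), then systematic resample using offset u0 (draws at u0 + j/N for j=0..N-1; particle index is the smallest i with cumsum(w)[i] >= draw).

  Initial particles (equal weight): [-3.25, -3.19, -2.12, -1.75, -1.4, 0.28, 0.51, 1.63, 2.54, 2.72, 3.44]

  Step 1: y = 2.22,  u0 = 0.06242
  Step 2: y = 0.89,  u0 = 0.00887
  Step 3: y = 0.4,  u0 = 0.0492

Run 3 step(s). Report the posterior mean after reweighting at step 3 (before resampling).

step 1: w=[0.0000, 0.0000, 0.0000, 0.0000, 0.0000, 0.0031, 0.0093, 0.2641, 0.3636, 0.3000, 0.0599]  mean=2.3818  Neff=3.3825  idx=[7, 7, 7, 8, 8, 8, 8, 9, 9, 9, 10]
step 2: w=[0.3016, 0.3016, 0.3016, 0.0178, 0.0178, 0.0178, 0.0178, 0.0079, 0.0079, 0.0079, 0.0001]  mean=1.7209  Neff=3.6441  idx=[0, 0, 0, 0, 1, 1, 1, 2, 2, 2, 3]
step 3: w=[0.0998, 0.0998, 0.0998, 0.0998, 0.0998, 0.0998, 0.0998, 0.0998, 0.0998, 0.0998, 0.0018]  mean=1.6317  Neff=10.0367  idx=[0, 1, 2, 3, 4, 5, 5, 6, 7, 8, 9]

post_mean = 1.6317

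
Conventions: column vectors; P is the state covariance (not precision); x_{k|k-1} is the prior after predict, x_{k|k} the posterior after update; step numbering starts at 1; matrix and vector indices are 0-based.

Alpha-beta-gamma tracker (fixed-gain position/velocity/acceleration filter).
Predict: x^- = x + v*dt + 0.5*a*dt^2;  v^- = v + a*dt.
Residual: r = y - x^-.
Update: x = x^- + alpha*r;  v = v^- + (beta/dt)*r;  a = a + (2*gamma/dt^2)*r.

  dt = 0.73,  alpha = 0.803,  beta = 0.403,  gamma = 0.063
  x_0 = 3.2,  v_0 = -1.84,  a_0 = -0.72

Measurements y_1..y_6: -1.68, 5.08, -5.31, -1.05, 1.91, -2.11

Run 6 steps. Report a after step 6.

step 1: x_pred=1.6650  r=-3.3450  x^+=-1.0210  v^+=-4.2122  a^+=-1.5109
step 2: x_pred=-4.4985  r=9.5785  x^+=3.1930  v^+=-0.0273  a^+=0.7539
step 3: x_pred=3.3740  r=-8.6840  x^+=-3.5993  v^+=-4.2710  a^+=-1.2994
step 4: x_pred=-7.0633  r=6.0133  x^+=-2.2346  v^+=-1.8999  a^+=0.1224
step 5: x_pred=-3.5889  r=5.4989  x^+=0.8267  v^+=1.2252  a^+=1.4226
step 6: x_pred=2.1002  r=-4.2102  x^+=-1.2806  v^+=-0.0606  a^+=0.4271

a_post = 0.4271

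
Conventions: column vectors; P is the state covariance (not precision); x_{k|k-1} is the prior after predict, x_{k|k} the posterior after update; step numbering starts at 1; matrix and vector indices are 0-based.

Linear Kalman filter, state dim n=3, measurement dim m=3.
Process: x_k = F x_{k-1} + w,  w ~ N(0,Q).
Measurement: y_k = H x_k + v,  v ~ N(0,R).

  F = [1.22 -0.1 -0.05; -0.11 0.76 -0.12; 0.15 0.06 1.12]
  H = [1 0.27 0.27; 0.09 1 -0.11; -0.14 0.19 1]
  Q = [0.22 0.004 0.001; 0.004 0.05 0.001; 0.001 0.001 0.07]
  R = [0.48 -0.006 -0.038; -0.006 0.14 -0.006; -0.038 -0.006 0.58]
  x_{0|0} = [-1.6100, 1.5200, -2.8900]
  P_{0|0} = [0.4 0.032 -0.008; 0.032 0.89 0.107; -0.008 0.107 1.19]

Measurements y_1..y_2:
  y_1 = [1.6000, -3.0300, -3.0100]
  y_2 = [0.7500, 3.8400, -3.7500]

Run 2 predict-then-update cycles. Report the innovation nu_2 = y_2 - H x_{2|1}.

innov = [0.2446, 5.0920, -1.1698]

step 1: x^-=[-1.9717, 1.6791, -3.3871]  P^-=[0.8215 -0.0818 -0.0191; -0.0818 0.5610 -0.0301; -0.0191 -0.0301 1.5872]  S=[1.3992 0.0829 0.2638; 0.0829 0.7191 -0.1058; 0.2638 -0.1058 2.2018]  K=[0.6007 -0.0985 -0.1447; -0.0178 0.7883 0.0799; 0.1690 -0.2051 0.6894]  nu=[4.0329, -4.9042, -0.2180]  x^+=[0.9658, -2.2759, -1.8501]  P^+=[0.3221 -0.0512 -0.0513; -0.0512 0.1160 0.0131; -0.0513 0.0131 0.3850]
step 2: x^-=[1.4984, -1.6139, -2.0637]  P^-=[0.7204 -0.0869 -0.0365; -0.0869 0.1313 -0.0380; -0.0365 -0.0380 0.5442]  S=[1.1775 -0.0168 -0.0458; -0.0168 0.2771 -0.0803; -0.0458 -0.0803 1.1435]  K=[0.5781 -0.0634 -0.1159; -0.0445 0.4666 0.0303; 0.0998 -0.2248 0.4623]  nu=[0.2446, 5.0920, -1.1698]  x^+=[1.4525, 0.7158, -3.7246]  P^+=[0.3042 -0.0432 -0.0380; -0.0432 0.0690 -0.0027; -0.0380 -0.0027 0.2609]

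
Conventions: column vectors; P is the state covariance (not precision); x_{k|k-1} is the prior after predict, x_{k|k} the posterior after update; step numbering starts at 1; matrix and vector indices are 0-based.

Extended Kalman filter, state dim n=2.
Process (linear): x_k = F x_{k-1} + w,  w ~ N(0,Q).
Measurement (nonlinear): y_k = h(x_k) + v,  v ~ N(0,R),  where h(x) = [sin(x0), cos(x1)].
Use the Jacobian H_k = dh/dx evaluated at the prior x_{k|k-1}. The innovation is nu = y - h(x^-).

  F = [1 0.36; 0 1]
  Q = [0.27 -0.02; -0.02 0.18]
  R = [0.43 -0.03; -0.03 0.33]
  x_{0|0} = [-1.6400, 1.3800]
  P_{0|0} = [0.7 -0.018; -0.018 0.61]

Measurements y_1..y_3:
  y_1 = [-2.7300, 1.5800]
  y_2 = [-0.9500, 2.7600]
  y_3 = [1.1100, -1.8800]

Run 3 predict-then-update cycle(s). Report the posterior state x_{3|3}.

step 1: x^-=[-1.1432, 1.3800]  P^-=[1.0361 0.1816; 0.1816 0.7900]  H_jac=[0.4147 0.0000; 0.0000 -0.9819]  S=[0.6082 -0.1039; -0.1039 1.0916]  K=[0.6898 -0.0977; 0.0024 -0.7104]  nu=[-1.8200, 1.3904]  x^+=[-2.5344, 0.3879]  P^+=[0.7223 0.0539; 0.0539 0.2388]
step 2: x^-=[-2.3947, 0.3879]  P^-=[1.0621 0.1199; 0.1199 0.4188]  H_jac=[-0.7338 0.0000; 0.0000 -0.3783]  S=[1.0019 0.0033; 0.0033 0.3899]  K=[-0.7775 -0.1098; -0.0865 -0.4056]  nu=[-0.2707, 1.8343]  x^+=[-2.3856, -0.3326]  P^+=[0.4511 0.0341; 0.0341 0.3470]
step 3: x^-=[-2.5054, -0.3326]  P^-=[0.7906 0.1390; 0.1390 0.5270]  H_jac=[-0.8043 0.0000; 0.0000 0.3265]  S=[0.9415 -0.0665; -0.0665 0.3862]  K=[-0.6754 0.0012; -0.0883 0.4303]  nu=[1.7042, -2.8252]  x^+=[-3.6597, -1.6990]  P^+=[0.3611 0.0633; 0.0633 0.4430]

x_post = [-3.6597, -1.6990]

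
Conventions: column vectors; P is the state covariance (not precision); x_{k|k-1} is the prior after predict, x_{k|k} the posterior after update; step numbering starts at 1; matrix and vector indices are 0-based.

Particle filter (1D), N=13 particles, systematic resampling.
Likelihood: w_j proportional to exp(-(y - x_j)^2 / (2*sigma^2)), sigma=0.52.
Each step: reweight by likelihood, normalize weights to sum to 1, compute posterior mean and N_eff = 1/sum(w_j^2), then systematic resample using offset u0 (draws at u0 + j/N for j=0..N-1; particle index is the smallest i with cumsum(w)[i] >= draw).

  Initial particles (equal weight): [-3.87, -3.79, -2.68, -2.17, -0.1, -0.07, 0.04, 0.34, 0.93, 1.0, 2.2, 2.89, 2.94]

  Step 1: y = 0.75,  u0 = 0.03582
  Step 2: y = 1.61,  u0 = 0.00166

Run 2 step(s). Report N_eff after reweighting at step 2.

N_eff = 7.5088

step 1: w=[0.0000, 0.0000, 0.0000, 0.0000, 0.0744, 0.0817, 0.1115, 0.2075, 0.2667, 0.2523, 0.0058, 0.0001, 0.0000]  mean=0.5752  Neff=4.9380  idx=[4, 5, 6, 6, 7, 7, 8, 8, 8, 8, 9, 9, 9]
step 2: w=[0.0013, 0.0016, 0.0031, 0.0031, 0.0152, 0.0152, 0.1273, 0.1273, 0.1273, 0.1273, 0.1504, 0.1504, 0.1504]  mean=0.9351  Neff=7.5088  idx=[1, 6, 6, 7, 8, 8, 9, 9, 10, 10, 11, 11, 12]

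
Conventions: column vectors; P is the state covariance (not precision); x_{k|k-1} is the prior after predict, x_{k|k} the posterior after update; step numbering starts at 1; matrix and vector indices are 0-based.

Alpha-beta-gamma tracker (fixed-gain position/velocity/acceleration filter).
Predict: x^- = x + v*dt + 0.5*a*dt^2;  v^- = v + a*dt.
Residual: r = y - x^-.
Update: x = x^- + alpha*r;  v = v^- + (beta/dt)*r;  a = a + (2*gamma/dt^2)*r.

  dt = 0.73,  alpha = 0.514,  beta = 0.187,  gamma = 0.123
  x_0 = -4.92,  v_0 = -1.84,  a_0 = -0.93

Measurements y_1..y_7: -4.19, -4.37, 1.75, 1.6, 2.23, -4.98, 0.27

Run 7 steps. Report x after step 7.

step 1: x_pred=-6.5110  r=2.3210  x^+=-5.3180  v^+=-1.9243  a^+=0.1414
step 2: x_pred=-6.6851  r=2.3151  x^+=-5.4951  v^+=-1.2281  a^+=1.2101
step 3: x_pred=-6.0692  r=7.8192  x^+=-2.0501  v^+=1.6583  a^+=4.8197
step 4: x_pred=0.4447  r=1.1553  x^+=1.0385  v^+=5.4726  a^+=5.3530
step 5: x_pred=6.4598  r=-4.2298  x^+=4.2857  v^+=8.2968  a^+=3.4004
step 6: x_pred=11.2484  r=-16.2284  x^+=2.9070  v^+=6.6219  a^+=-4.0910
step 7: x_pred=6.6510  r=-6.3810  x^+=3.3711  v^+=2.0009  a^+=-7.0367

x_post = 3.3711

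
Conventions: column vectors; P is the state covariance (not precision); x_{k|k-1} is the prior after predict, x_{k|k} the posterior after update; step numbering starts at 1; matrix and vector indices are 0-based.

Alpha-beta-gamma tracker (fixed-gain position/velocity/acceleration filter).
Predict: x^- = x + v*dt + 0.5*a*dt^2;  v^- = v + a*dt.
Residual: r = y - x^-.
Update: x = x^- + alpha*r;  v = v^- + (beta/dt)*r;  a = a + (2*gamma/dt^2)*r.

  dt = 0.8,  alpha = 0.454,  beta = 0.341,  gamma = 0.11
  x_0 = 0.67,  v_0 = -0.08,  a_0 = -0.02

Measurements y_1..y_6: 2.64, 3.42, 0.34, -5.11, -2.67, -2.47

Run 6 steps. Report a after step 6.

a_post = -0.7377

step 1: x_pred=0.5996  r=2.0404  x^+=1.5259  v^+=0.7737  a^+=0.6814
step 2: x_pred=2.3630  r=1.0570  x^+=2.8429  v^+=1.7694  a^+=1.0447
step 3: x_pred=4.5927  r=-4.2527  x^+=2.6620  v^+=0.7925  a^+=-0.4171
step 4: x_pred=3.1625  r=-8.2725  x^+=-0.5932  v^+=-3.0674  a^+=-3.2608
step 5: x_pred=-4.0906  r=1.4206  x^+=-3.4456  v^+=-5.0705  a^+=-2.7725
step 6: x_pred=-8.3892  r=5.9192  x^+=-5.7019  v^+=-4.7654  a^+=-0.7377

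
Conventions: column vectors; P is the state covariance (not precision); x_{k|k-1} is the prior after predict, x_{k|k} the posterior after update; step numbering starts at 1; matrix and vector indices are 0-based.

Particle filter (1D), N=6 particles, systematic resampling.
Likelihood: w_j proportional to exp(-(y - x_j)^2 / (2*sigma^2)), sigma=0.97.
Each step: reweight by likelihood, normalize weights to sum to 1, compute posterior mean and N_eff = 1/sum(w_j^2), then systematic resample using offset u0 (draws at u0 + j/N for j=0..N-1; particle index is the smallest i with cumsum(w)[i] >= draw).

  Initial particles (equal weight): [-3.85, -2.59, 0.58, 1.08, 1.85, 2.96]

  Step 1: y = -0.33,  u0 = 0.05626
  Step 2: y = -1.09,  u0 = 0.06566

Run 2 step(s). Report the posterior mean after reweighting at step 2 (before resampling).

step 1: w=[0.0012, 0.0580, 0.5637, 0.3043, 0.0700, 0.0028]  mean=0.6385  Neff=2.3889  idx=[1, 2, 2, 2, 3, 3]
step 2: w=[0.2635, 0.1979, 0.1979, 0.1979, 0.0713, 0.0713]  mean=-0.1841  Neff=5.0722  idx=[0, 0, 1, 2, 3, 4]

post_mean = -0.1841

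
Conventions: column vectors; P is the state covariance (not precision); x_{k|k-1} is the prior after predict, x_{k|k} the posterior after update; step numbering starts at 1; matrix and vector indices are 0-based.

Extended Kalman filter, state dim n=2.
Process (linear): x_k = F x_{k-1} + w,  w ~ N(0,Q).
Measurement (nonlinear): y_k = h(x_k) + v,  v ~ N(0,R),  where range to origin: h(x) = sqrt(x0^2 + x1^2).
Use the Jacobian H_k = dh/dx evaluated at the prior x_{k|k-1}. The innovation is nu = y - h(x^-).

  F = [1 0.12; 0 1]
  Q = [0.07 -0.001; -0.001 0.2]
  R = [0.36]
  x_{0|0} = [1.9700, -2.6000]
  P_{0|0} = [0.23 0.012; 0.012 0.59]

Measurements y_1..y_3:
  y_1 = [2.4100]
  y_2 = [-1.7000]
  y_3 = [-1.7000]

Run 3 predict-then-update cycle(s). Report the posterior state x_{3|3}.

step 1: x^-=[1.6580, -2.6000]  P^-=[0.3114 0.0818; 0.0818 0.7900]  H_jac=[0.5377 -0.8432]  S=[0.9375]  K=[0.1050; -0.6636]  nu=[-0.6737]  x^+=[1.5873, -2.1530]  P^+=[0.3010 0.1471; 0.1471 0.3772]
step 2: x^-=[1.3289, -2.1530]  P^-=[0.4118 0.1914; 0.1914 0.5772]  H_jac=[0.5252 -0.8510]  S=[0.7204]  K=[0.0742; -0.5422]  nu=[-4.2301]  x^+=[1.0152, 0.1405]  P^+=[0.4078 0.2204; 0.2204 0.3654]
step 3: x^-=[1.0321, 0.1405]  P^-=[0.5360 0.2632; 0.2632 0.5654]  H_jac=[0.9909 0.1349]  S=[0.9668]  K=[0.5860; 0.3486]  nu=[-2.7416]  x^+=[-0.5745, -0.8153]  P^+=[0.2040 0.0657; 0.0657 0.4479]

x_post = [-0.5745, -0.8153]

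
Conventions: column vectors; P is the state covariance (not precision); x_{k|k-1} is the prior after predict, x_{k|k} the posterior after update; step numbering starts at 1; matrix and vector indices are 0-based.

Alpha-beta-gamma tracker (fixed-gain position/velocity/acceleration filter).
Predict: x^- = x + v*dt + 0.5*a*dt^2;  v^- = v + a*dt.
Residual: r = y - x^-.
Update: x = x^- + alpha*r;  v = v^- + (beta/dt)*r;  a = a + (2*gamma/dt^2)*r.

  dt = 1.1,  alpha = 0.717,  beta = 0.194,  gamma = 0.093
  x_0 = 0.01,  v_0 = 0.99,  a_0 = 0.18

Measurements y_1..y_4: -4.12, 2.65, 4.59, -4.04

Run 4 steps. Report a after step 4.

a_post = -0.8455

step 1: x_pred=1.2079  r=-5.3279  x^+=-2.6122  v^+=0.2484  a^+=-0.6390
step 2: x_pred=-2.7256  r=5.3756  x^+=1.1287  v^+=0.4935  a^+=0.1873
step 3: x_pred=1.7849  r=2.8051  x^+=3.7962  v^+=1.1943  a^+=0.6185
step 4: x_pred=5.4841  r=-9.5241  x^+=-1.3447  v^+=0.1950  a^+=-0.8455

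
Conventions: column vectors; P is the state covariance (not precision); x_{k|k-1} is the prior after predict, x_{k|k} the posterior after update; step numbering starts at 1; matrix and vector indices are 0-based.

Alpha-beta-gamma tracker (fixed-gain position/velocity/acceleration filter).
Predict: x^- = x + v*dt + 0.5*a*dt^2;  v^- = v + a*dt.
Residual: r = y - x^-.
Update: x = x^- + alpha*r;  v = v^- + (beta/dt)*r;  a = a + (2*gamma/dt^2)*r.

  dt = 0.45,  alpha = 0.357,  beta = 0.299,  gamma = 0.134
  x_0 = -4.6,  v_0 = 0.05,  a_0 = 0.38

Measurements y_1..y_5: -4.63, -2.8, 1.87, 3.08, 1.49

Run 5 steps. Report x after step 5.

step 1: x_pred=-4.5390  r=-0.0910  x^+=-4.5715  v^+=0.1606  a^+=0.2596
step 2: x_pred=-4.4730  r=1.6730  x^+=-3.8757  v^+=1.3890  a^+=2.4737
step 3: x_pred=-3.0002  r=4.8702  x^+=-1.2616  v^+=5.7381  a^+=8.9192
step 4: x_pred=2.2237  r=0.8563  x^+=2.5294  v^+=10.3208  a^+=10.0525
step 5: x_pred=8.1915  r=-6.7015  x^+=5.7991  v^+=10.3916  a^+=1.1833

x_post = 5.7991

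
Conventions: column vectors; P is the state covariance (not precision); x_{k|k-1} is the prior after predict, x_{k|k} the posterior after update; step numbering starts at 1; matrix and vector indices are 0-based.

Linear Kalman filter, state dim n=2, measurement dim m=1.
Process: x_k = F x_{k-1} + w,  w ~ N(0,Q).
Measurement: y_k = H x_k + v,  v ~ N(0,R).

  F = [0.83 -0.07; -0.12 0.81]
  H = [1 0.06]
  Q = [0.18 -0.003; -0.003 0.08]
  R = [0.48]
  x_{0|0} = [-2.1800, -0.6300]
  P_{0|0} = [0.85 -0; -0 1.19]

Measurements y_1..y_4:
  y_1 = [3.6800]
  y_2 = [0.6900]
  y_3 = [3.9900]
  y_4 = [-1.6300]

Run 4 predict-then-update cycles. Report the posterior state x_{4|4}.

x_post = [0.5039, -0.7420]

step 1: x^-=[-1.7653, -0.2487]  P^-=[0.7714 -0.1551; -0.1551 0.8730]  S=[1.2359]  K=[0.6166; -0.0831]  nu=[5.4602]  x^+=[1.6016, -0.7027]  P^+=[0.3015 -0.0918; -0.0918 0.8645]
step 2: x^-=[1.3785, -0.7613]  P^-=[0.4026 -0.1445; -0.1445 0.6694]  S=[0.8677]  K=[0.4540; -0.1203]  nu=[-0.6428]  x^+=[1.0866, -0.6840]  P^+=[0.2237 -0.0971; -0.0971 0.6568]
step 3: x^-=[0.9498, -0.6845]  P^-=[0.3486 -0.1286; -0.1286 0.5330]  S=[0.8151]  K=[0.4183; -0.1186]  nu=[3.0813]  x^+=[2.2385, -1.0499]  P^+=[0.2061 -0.0882; -0.0882 0.5216]
step 4: x^-=[1.9315, -1.1190]  P^-=[0.3348 -0.1131; -0.1131 0.4423]  S=[0.8028]  K=[0.4085; -0.1079]  nu=[-3.4943]  x^+=[0.5039, -0.7420]  P^+=[0.2008 -0.0778; -0.0778 0.4330]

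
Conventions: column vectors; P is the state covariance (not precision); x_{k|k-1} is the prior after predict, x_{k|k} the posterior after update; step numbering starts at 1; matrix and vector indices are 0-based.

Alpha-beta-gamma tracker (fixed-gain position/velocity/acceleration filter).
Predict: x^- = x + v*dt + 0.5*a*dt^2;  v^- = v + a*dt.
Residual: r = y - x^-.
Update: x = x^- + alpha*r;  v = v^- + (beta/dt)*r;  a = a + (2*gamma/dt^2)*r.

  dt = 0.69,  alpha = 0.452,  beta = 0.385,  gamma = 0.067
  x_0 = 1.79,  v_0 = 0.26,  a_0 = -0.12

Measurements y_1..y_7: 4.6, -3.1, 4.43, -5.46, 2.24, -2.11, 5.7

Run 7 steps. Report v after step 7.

step 1: x_pred=1.9408  r=2.6592  x^+=3.1428  v^+=1.6609  a^+=0.6284
step 2: x_pred=4.4384  r=-7.5384  x^+=1.0311  v^+=-2.1117  a^+=-1.4933
step 3: x_pred=-0.7815  r=5.2115  x^+=1.5741  v^+=-0.2342  a^+=-0.0265
step 4: x_pred=1.4062  r=-6.8662  x^+=-1.6973  v^+=-4.0836  a^+=-1.9590
step 5: x_pred=-4.9814  r=7.2214  x^+=-1.7173  v^+=-1.4060  a^+=0.0735
step 6: x_pred=-2.6700  r=0.5600  x^+=-2.4169  v^+=-1.0429  a^+=0.2311
step 7: x_pred=-3.0815  r=8.7815  x^+=0.8878  v^+=4.0163  a^+=2.7026

v_post = 4.0163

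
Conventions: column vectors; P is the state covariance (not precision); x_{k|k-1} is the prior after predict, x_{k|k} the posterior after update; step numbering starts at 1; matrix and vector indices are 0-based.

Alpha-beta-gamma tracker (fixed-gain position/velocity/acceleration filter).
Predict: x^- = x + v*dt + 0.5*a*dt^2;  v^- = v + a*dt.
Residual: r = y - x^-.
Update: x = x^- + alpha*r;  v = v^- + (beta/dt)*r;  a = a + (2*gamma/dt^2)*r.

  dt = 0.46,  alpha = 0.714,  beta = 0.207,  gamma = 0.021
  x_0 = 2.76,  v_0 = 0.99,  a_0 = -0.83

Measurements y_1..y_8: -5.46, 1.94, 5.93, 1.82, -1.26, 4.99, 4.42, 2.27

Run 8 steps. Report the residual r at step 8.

resid = -2.2388

step 1: x_pred=3.1276  r=-8.5876  x^+=-3.0040  v^+=-3.2562  a^+=-2.5345
step 2: x_pred=-4.7700  r=6.7100  x^+=0.0210  v^+=-1.4026  a^+=-1.2027
step 3: x_pred=-0.7515  r=6.6815  x^+=4.0191  v^+=1.0508  a^+=0.1235
step 4: x_pred=4.5155  r=-2.6955  x^+=2.5909  v^+=-0.1054  a^+=-0.4115
step 5: x_pred=2.4989  r=-3.7589  x^+=-0.1849  v^+=-1.9862  a^+=-1.1576
step 6: x_pred=-1.2211  r=6.2111  x^+=3.2136  v^+=0.2763  a^+=0.0752
step 7: x_pred=3.3487  r=1.0713  x^+=4.1136  v^+=0.7930  a^+=0.2878
step 8: x_pred=4.5088  r=-2.2388  x^+=2.9103  v^+=-0.0821  a^+=-0.1565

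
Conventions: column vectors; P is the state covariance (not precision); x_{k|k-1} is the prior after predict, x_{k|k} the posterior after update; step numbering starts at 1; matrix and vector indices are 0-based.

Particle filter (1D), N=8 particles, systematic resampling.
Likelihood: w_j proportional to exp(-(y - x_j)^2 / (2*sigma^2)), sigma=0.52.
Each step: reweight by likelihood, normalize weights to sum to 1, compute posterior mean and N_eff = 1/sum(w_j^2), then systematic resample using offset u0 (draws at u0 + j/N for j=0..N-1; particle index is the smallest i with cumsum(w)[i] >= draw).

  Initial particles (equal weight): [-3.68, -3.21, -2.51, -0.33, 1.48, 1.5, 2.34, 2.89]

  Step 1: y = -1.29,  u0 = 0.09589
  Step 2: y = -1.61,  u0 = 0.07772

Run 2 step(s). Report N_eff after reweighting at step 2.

N_eff = 4.7666

step 1: w=[0.0001, 0.0044, 0.2584, 0.7370, 0.0000, 0.0000, 0.0000, 0.0000]  mean=-0.9065  Neff=1.6393  idx=[2, 2, 3, 3, 3, 3, 3, 3]
step 2: w=[0.3033, 0.3033, 0.0656, 0.0656, 0.0656, 0.0656, 0.0656, 0.0656]  mean=-1.6525  Neff=4.7666  idx=[0, 0, 1, 1, 1, 3, 5, 7]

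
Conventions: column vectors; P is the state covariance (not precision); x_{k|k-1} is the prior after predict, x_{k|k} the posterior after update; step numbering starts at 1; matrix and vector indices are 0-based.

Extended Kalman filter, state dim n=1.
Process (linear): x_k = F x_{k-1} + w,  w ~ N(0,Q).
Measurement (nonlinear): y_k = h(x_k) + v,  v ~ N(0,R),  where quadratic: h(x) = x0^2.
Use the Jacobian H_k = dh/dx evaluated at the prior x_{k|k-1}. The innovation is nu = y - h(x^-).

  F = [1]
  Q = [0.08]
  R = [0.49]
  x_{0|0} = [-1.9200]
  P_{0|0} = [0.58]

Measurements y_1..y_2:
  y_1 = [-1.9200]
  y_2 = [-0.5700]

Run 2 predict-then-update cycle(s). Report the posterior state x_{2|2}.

x_post = [-0.3664]

step 1: x^-=[-1.9200]  P^-=[0.6600]  H_jac=[-3.8400]  S=[10.2221]  K=[-0.2479]  nu=[-5.6064]  x^+=[-0.5300]  P^+=[0.0316]
step 2: x^-=[-0.5300]  P^-=[0.1116]  H_jac=[-1.0600]  S=[0.6154]  K=[-0.1923]  nu=[-0.8509]  x^+=[-0.3664]  P^+=[0.0889]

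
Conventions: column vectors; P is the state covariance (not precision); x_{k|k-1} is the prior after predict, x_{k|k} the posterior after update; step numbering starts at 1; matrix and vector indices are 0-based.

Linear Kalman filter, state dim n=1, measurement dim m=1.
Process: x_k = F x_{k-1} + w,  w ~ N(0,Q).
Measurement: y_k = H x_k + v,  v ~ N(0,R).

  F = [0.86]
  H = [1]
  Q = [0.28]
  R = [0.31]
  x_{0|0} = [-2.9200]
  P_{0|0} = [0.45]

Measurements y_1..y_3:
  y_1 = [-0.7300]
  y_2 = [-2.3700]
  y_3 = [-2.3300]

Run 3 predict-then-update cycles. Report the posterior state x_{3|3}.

step 1: x^-=[-2.5112]  P^-=[0.6128]  S=[0.9228]  K=[0.6641]  nu=[1.7812]  x^+=[-1.3284]  P^+=[0.2059]
step 2: x^-=[-1.1424]  P^-=[0.4323]  S=[0.7423]  K=[0.5824]  nu=[-1.2276]  x^+=[-1.8573]  P^+=[0.1805]
step 3: x^-=[-1.5973]  P^-=[0.4135]  S=[0.7235]  K=[0.5715]  nu=[-0.7327]  x^+=[-2.0161]  P^+=[0.1772]

x_post = [-2.0161]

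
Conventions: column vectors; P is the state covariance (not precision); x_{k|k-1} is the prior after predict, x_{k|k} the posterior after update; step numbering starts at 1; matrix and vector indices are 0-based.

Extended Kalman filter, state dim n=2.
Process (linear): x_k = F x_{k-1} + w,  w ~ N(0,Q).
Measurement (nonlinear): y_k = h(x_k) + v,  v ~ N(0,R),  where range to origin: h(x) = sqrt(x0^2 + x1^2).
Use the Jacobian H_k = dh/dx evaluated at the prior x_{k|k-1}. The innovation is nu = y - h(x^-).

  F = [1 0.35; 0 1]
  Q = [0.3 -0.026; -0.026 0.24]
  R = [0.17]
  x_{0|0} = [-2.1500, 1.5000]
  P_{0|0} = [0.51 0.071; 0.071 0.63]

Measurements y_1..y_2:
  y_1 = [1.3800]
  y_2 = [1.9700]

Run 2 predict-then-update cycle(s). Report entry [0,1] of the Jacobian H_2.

step 1: x^-=[-1.6250, 1.5000]  P^-=[0.9369 0.2655; 0.2655 0.8700]  H_jac=[-0.7348 0.6783]  S=[0.8115]  K=[-0.6264; 0.4868]  nu=[-0.8315]  x^+=[-1.1041, 1.0952]  P^+=[0.6184 0.5130; 0.5130 0.6777]
step 2: x^-=[-0.7208, 1.0952]  P^-=[1.3605 0.7242; 0.7242 0.9177]  H_jac=[-0.5497 0.8353]  S=[0.5564]  K=[-0.2570; 0.6622]  nu=[0.6589]  x^+=[-0.8901, 1.5316]  P^+=[1.3238 0.8189; 0.8189 0.6737]

H_jac[0,1] = 0.8353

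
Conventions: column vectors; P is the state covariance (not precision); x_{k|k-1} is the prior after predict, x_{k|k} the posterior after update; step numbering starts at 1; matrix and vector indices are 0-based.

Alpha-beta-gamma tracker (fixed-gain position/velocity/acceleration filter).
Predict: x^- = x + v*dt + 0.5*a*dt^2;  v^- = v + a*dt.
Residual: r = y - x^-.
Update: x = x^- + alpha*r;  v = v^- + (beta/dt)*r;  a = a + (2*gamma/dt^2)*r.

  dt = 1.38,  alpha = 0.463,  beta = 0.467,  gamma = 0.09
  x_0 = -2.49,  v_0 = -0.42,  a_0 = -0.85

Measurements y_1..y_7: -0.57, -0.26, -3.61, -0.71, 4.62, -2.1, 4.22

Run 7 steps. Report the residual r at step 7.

resid = 1.0392

step 1: x_pred=-3.8790  r=3.3090  x^+=-2.3469  v^+=-0.4732  a^+=-0.5372
step 2: x_pred=-3.5115  r=3.2515  x^+=-2.0061  v^+=-0.1143  a^+=-0.2299
step 3: x_pred=-2.3827  r=-1.2273  x^+=-2.9509  v^+=-0.8469  a^+=-0.3459
step 4: x_pred=-4.4490  r=3.7390  x^+=-2.7179  v^+=-0.0589  a^+=0.0075
step 5: x_pred=-2.7921  r=7.4121  x^+=0.6397  v^+=2.4597  a^+=0.7081
step 6: x_pred=4.7083  r=-6.8083  x^+=1.5561  v^+=1.1328  a^+=0.0646
step 7: x_pred=3.1808  r=1.0392  x^+=3.6620  v^+=1.5736  a^+=0.1628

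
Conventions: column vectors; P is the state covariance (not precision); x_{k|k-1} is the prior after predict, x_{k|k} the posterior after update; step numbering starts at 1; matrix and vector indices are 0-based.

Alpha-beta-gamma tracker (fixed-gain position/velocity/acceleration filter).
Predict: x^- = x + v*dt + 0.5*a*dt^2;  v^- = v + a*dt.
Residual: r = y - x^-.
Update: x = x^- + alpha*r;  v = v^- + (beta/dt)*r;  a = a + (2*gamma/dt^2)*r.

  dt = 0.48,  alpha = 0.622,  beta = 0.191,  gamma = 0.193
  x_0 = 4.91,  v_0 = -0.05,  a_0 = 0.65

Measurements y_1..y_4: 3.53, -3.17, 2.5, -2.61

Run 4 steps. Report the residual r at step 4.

resid = 1.3120

step 1: x_pred=4.9609  r=-1.4309  x^+=4.0709  v^+=-0.3074  a^+=-1.7472
step 2: x_pred=3.7221  r=-6.8921  x^+=-0.5648  v^+=-3.8885  a^+=-13.2938
step 3: x_pred=-3.9627  r=6.4627  x^+=0.0571  v^+=-7.6979  a^+=-2.4665
step 4: x_pred=-3.9220  r=1.3120  x^+=-3.1060  v^+=-8.3597  a^+=-0.2684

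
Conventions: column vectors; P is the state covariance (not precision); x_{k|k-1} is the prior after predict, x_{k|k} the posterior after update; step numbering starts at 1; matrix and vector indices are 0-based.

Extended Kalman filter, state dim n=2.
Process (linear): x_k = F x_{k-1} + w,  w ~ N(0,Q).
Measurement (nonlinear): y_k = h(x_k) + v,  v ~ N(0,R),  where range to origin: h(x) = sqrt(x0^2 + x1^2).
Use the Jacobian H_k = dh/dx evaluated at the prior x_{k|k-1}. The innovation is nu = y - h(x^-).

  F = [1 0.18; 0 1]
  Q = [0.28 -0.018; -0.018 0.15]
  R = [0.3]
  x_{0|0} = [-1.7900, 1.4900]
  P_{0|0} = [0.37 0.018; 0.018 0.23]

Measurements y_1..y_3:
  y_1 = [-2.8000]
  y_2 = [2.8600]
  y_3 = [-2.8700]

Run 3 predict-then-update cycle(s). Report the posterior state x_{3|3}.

step 1: x^-=[-1.5218, 1.4900]  P^-=[0.6639 0.0414; 0.0414 0.3800]  H_jac=[-0.7145 0.6996]  S=[0.7836]  K=[-0.5685; 0.3015]  nu=[-4.9298]  x^+=[1.2806, 0.0035]  P^+=[0.4107 0.1757; 0.1757 0.3088]
step 2: x^-=[1.2813, 0.0035]  P^-=[0.7640 0.2133; 0.2133 0.4588]  H_jac=[1.0000 0.0028]  S=[1.0652]  K=[0.7178; 0.2014]  nu=[1.5787]  x^+=[2.4145, 0.3216]  P^+=[0.2152 0.0593; 0.0593 0.4155]
step 3: x^-=[2.4724, 0.3216]  P^-=[0.5300 0.1161; 0.1161 0.5655]  H_jac=[0.9916 0.1290]  S=[0.8603]  K=[0.6283; 0.2186]  nu=[-5.3632]  x^+=[-0.8975, -0.8508]  P^+=[0.1904 -0.0021; -0.0021 0.5244]

x_post = [-0.8975, -0.8508]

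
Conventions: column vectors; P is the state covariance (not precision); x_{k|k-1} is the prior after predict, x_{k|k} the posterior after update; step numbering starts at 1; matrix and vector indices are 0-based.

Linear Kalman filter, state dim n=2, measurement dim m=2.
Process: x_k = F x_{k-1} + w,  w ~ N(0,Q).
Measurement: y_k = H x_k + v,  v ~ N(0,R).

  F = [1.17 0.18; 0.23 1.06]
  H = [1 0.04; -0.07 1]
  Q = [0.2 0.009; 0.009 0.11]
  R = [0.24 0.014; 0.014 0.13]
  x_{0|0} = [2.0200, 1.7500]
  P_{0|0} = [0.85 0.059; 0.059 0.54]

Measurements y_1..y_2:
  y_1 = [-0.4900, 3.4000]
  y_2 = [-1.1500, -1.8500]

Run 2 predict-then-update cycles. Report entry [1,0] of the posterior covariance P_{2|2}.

step 1: x^-=[2.6784, 2.3196]  P^-=[1.4059 0.4164; 0.4164 0.7905]  S=[1.6805 0.3624; 0.3624 0.8691]  K=[0.8435 0.0141; 0.0853 0.8404]  nu=[-3.2612, 1.2679]  x^+=[-0.0544, 3.1069]  P^+=[0.2015 0.0278; 0.0278 0.1124]
step 2: x^-=[0.4956, 3.2808]  P^-=[0.4912 0.1202; 0.1202 0.2605]  S=[0.7412 0.1099; 0.1099 0.3761]  K=[0.6641 0.0342; 0.0803 0.6468]  nu=[-1.7768, -5.0961]  x^+=[-0.8585, -0.1581]  P^+=[0.1589 0.0249; 0.0249 0.0869]

P_post[1,0] = 0.0249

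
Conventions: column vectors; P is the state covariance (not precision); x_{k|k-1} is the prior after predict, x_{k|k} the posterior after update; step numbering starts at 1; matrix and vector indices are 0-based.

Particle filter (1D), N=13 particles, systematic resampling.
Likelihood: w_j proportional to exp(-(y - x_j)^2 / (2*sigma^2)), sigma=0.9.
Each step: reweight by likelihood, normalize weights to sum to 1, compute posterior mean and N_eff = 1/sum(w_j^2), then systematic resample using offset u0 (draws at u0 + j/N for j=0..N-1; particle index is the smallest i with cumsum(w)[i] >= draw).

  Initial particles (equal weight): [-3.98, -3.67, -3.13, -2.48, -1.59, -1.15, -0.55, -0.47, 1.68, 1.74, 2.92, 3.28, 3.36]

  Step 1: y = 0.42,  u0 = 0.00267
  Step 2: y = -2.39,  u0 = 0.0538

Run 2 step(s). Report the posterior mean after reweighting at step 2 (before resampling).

post_mean = -1.5237

step 1: w=[0.0000, 0.0000, 0.0002, 0.0025, 0.0371, 0.0980, 0.2510, 0.2752, 0.1684, 0.1531, 0.0095, 0.0029, 0.0022]  mean=0.1478  Neff=4.9594  idx=[3, 5, 6, 6, 6, 6, 7, 7, 7, 8, 8, 9, 9]
step 2: w=[0.4553, 0.1771, 0.0566, 0.0566, 0.0566, 0.0566, 0.0470, 0.0470, 0.0470, 0.0000, 0.0000, 0.0000, 0.0000]  mean=-1.5237  Neff=3.8737  idx=[0, 0, 0, 0, 0, 0, 1, 1, 2, 4, 5, 6, 8]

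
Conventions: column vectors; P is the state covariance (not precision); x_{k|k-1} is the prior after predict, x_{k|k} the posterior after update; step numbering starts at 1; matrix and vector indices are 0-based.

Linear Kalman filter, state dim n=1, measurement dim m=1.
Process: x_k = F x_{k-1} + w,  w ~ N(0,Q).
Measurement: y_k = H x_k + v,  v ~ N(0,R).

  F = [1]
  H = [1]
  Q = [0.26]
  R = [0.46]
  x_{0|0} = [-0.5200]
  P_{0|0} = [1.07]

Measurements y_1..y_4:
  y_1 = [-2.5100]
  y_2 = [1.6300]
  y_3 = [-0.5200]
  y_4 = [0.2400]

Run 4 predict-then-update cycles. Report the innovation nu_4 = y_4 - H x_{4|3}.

innov = [0.4889]

step 1: x^-=[-0.5200]  P^-=[1.3300]  S=[1.7900]  K=[0.7430]  nu=[-1.9900]  x^+=[-1.9986]  P^+=[0.3418]
step 2: x^-=[-1.9986]  P^-=[0.6018]  S=[1.0618]  K=[0.5668]  nu=[3.6286]  x^+=[0.0580]  P^+=[0.2607]
step 3: x^-=[0.0580]  P^-=[0.5207]  S=[0.9807]  K=[0.5310]  nu=[-0.5780]  x^+=[-0.2489]  P^+=[0.2442]
step 4: x^-=[-0.2489]  P^-=[0.5042]  S=[0.9642]  K=[0.5229]  nu=[0.4889]  x^+=[0.0068]  P^+=[0.2406]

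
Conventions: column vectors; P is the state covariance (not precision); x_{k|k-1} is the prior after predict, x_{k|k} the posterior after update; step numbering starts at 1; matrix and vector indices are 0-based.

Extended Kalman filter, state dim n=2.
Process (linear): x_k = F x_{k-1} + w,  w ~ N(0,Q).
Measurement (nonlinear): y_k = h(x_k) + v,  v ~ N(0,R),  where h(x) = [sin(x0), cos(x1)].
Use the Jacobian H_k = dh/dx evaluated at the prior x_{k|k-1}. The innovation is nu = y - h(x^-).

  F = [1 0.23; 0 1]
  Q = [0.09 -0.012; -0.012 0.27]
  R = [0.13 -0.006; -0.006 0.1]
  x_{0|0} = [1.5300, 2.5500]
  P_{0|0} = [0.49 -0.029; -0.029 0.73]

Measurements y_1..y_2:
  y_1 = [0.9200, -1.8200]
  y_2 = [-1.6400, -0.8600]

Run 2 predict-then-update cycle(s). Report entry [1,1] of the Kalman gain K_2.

step 1: x^-=[2.1165, 2.5500]  P^-=[0.6053 0.1269; 0.1269 1.0000]  H_jac=[-0.5190 0.0000; 0.0000 -0.5577]  S=[0.2931 0.0307; 0.0307 0.4110]  K=[-1.0623 -0.0928; -0.0831 -1.3506]  nu=[0.0652, -0.9899]  x^+=[2.1390, 3.8816]  P^+=[0.2650 0.0052; 0.0052 0.2413]
step 2: x^-=[3.0318, 3.8816]  P^-=[0.3702 0.0487; 0.0487 0.5113]  H_jac=[-0.9940 0.0000; 0.0000 0.6743]  S=[0.4957 -0.0386; -0.0386 0.3325]  K=[-0.7412 0.0126; -0.0170 1.0350]  nu=[-1.7496, -0.1216]  x^+=[4.3271, 3.7855]  P^+=[0.0970 0.0085; 0.0085 0.1536]

K[1,1] = 1.0350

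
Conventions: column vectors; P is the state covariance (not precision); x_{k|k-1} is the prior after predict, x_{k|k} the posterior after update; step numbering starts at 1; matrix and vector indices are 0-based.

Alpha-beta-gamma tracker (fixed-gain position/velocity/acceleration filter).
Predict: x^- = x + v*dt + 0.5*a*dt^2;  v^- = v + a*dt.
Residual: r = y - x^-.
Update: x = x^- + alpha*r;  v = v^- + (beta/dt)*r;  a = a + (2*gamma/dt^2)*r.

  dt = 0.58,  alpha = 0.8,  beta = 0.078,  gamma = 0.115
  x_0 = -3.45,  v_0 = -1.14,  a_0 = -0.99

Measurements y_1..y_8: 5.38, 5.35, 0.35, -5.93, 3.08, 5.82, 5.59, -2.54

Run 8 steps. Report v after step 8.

v_post = -1.4866

step 1: x_pred=-4.2777  r=9.6577  x^+=3.4485  v^+=-0.4154  a^+=5.6131
step 2: x_pred=4.1516  r=1.1984  x^+=5.1103  v^+=3.0013  a^+=6.4324
step 3: x_pred=7.9330  r=-7.5830  x^+=1.8666  v^+=5.7123  a^+=1.2478
step 4: x_pred=5.3897  r=-11.3197  x^+=-3.6661  v^+=4.9138  a^+=-6.4915
step 5: x_pred=-1.9080  r=4.9880  x^+=2.0824  v^+=1.8195  a^+=-3.0812
step 6: x_pred=2.6194  r=3.2006  x^+=5.1799  v^+=0.4628  a^+=-0.8930
step 7: x_pred=5.2981  r=0.2919  x^+=5.5316  v^+=-0.0159  a^+=-0.6934
step 8: x_pred=5.4058  r=-7.9458  x^+=-0.9508  v^+=-1.4866  a^+=-6.1260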